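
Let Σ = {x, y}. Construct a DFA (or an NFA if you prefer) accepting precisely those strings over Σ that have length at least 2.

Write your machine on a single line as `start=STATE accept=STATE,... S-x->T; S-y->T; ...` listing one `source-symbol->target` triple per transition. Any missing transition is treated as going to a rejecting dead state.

start=q0; accept=q2,q3; q0-x->q1; q0-y->q1; q1-x->q2; q1-y->q2; q2-x->q3; q2-y->q3; q3-x->q3; q3-y->q3

We only need to distinguish lengths 0, 1, …, 2, and '>2'. Chain q0 → q1 → q2 → q3 on every symbol, with q3 looping. Accepting states: {q2, q3}.
4 states suffice.
        x   y  
>  q0   q1  q1 
   q1   q2  q2 
 * q2   q3  q3 
 * q3   q3  q3 
(> = start, * = accepting)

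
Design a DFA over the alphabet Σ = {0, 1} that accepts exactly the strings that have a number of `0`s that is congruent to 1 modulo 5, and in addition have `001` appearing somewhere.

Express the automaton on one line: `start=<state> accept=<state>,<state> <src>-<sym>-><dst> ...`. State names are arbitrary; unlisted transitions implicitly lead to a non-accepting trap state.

start=A accept=Q A-0->B A-1->A B-0->C B-1->D C-0->E C-1->F D-0->G D-1->D E-0->H E-1->I F-0->I F-1->F G-0->E G-1->J H-0->K H-1->L I-0->L I-1->I J-0->M J-1->J K-0->N K-1->O L-0->O L-1->L M-0->H M-1->P N-0->C N-1->Q O-0->Q O-1->O P-0->R P-1->P Q-0->F Q-1->Q R-0->K R-1->S S-0->T S-1->S T-0->N T-1->A

Run two small machines in parallel and take their product. One (5 states) tracks the count of `0`s modulo 5; the other (4 states) tracks whether and how much of `001` has been seen. Each combined state is a pair, one component from each; accept when both components accept.
20 states suffice.
       0  1 
>  A   B  A 
   B   C  D 
   C   E  F 
   D   G  D 
   E   H  I 
   F   I  F 
   G   E  J 
   H   K  L 
   I   L  I 
   J   M  J 
   K   N  O 
   L   O  L 
   M   H  P 
   N   C  Q 
   O   Q  O 
   P   R  P 
 * Q   F  Q 
   R   K  S 
   S   T  S 
   T   N  A 
(> = start, * = accepting)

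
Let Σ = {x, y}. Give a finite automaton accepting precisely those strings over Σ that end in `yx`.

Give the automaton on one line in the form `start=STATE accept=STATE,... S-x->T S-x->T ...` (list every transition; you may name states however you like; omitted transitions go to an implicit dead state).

start=q0 accept=q2 q0-x->q0 q0-y->q1 q1-x->q2 q1-y->q1 q2-x->q0 q2-y->q1

Remember how much of `yx` the current input suffix matches. State q0 means no match yet; q1 means the last symbol is `y`; q2 means the last 2 symbols are `yx`. Only q2 accepts. On a mismatch, fall back to the longest proper suffix that is still a prefix of `yx`.
3 states suffice.
        x   y  
>  q0   q0  q1 
   q1   q2  q1 
 * q2   q0  q1 
(> = start, * = accepting)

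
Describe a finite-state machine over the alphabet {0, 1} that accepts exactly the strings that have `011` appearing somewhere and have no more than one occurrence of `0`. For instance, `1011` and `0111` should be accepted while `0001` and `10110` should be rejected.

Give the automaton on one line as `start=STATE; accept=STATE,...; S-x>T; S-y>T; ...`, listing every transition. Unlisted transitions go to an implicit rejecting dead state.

Build one automaton per condition and run them in lockstep. One (4 states) tracks whether and how much of `011` has been seen; the other (3 states) tracks the count of `0`s, saturating at 2. Each combined state is a pair, one component from each; accept when both components accept. Minimizing collapses redundant product states.
With 5 states:
       0  1 
>  A   B  A 
   B   C  D 
   C   C  C 
   D   C  E 
 * E   C  E 
(> = start, * = accepting)

start=A; accept=E; A-0>B; A-1>A; B-0>C; B-1>D; C-0>C; C-1>C; D-0>C; D-1>E; E-0>C; E-1>E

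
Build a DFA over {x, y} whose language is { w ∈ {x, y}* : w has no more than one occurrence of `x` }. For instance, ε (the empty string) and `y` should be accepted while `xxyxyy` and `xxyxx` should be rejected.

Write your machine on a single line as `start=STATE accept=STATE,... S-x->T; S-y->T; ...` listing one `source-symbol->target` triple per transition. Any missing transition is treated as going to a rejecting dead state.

start=q0; accept=q0,q1; q0-x->q1; q0-y->q0; q1-x->q2; q1-y->q1; q2-x->q2; q2-y->q2

Count `x`s, saturating at 2: state q0 means no `x` yet, q1 means one `x` seen, q2 means more than one. Each `x` increments (capped at q2); other symbols loop. Accept from {q0, q1}.
        x   y  
>* q0   q1  q0 
 * q1   q2  q1 
   q2   q2  q2 
(> = start, * = accepting)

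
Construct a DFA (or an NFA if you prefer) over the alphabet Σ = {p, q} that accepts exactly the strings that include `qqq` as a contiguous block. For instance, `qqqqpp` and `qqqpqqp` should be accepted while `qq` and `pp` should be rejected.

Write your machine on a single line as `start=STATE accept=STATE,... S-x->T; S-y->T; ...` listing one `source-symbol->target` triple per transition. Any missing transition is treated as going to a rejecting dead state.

start=s0; accept=s3; s0-p->s0; s0-q->s1; s1-p->s0; s1-q->s2; s2-p->s0; s2-q->s3; s3-p->s3; s3-q->s3

Track how much of `qqq` has been matched so far: state s0 is no progress, s3 is the absorbing accept state reached once `qqq` has occurred. Intermediate states record partial matches; on a mismatch, fall back to the longest reusable overlap.
        p   q  
>  s0   s0  s1 
   s1   s0  s2 
   s2   s0  s3 
 * s3   s3  s3 
(> = start, * = accepting)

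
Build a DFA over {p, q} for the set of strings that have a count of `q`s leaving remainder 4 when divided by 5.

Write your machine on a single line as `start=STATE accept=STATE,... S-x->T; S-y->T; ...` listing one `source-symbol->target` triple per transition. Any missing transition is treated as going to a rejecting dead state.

start=S0; accept=S4; S0-p->S0; S0-q->S1; S1-p->S1; S1-q->S2; S2-p->S2; S2-q->S3; S3-p->S3; S3-q->S4; S4-p->S4; S4-q->S0

Keep the running count of `q`s modulo 5: each `q` advances along the cycle S0 → S1 → S2 → S3 → S4 → S0 while other symbols loop. Accept at S4.
5 states suffice.
        p   q  
>  S0   S0  S1 
   S1   S1  S2 
   S2   S2  S3 
   S3   S3  S4 
 * S4   S4  S0 
(> = start, * = accepting)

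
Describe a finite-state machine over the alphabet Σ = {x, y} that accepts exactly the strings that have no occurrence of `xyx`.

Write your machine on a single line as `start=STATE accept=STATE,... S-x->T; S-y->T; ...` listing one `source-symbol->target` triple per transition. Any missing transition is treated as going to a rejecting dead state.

This is the complement of 'contains `xyx`'. Use the same substring-matching states — s0 through s3 holding how much of `xyx` has just been matched — but flip the accepting set: everything except the trap s3 accepts.
        x   y  
>* s0   s1  s0 
 * s1   s1  s2 
 * s2   s3  s0 
   s3   s3  s3 
(> = start, * = accepting)

start=s0; accept=s0,s1,s2; s0-x->s1; s0-y->s0; s1-x->s1; s1-y->s2; s2-x->s3; s2-y->s0; s3-x->s3; s3-y->s3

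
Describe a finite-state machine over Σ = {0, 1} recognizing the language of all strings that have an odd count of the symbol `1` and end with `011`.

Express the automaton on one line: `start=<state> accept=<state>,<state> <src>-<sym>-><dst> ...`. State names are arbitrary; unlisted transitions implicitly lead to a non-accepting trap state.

start=s0 accept=s7 s0-0->s1 s0-1->s2 s1-0->s1 s1-1->s3 s2-0->s4 s2-1->s0 s3-0->s4 s3-1->s5 s4-0->s4 s4-1->s6 s5-0->s1 s5-1->s2 s6-0->s1 s6-1->s7 s7-0->s4 s7-1->s0

Handle the two conditions separately and then intersect. The first has 2 states tracking the count of `1`s modulo 2; the second has 4 states tracking how much of the suffix `011` has currently been matched. A product state is a pair (one from each), accepting exactly when both do.
8 states suffice.
        0   1  
>  s0   s1  s2 
   s1   s1  s3 
   s2   s4  s0 
   s3   s4  s5 
   s4   s4  s6 
   s5   s1  s2 
   s6   s1  s7 
 * s7   s4  s0 
(> = start, * = accepting)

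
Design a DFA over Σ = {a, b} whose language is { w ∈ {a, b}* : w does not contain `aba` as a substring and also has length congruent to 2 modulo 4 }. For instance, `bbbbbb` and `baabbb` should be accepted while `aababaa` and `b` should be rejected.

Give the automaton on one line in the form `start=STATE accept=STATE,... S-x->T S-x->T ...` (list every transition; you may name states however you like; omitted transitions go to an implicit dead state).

start=s0 accept=s3,s4,s5 s0-a->s1 s0-b->s2 s1-a->s3 s1-b->s4 s2-a->s3 s2-b->s5 s3-a->s6 s3-b->s7 s4-a->s8 s4-b->s9 s5-a->s6 s5-b->s9 s6-a->s10 s6-b->s11 s7-a->s12 s7-b->s0 s8-a->s12 s8-b->s12 s9-a->s10 s9-b->s0 s10-a->s1 s10-b->s13 s11-a->s14 s11-b->s2 s12-a->s14 s12-b->s14 s13-a->s15 s13-b->s5 s14-a->s15 s14-b->s15 s15-a->s8 s15-b->s8

Run two small machines in parallel and take their product. The first has 4 states tracking partial matches of the forbidden pattern `aba`; the second has 4 states tracking the input length modulo 4. A product state is a pair (one from each), accepting exactly when both do.
          a    b  
>  s0     s1   s2 
   s1     s3   s4 
   s2     s3   s5 
 * s3     s6   s7 
 * s4     s8   s9 
 * s5     s6   s9 
   s6    s10  s11 
   s7    s12   s0 
   s8    s12  s12 
   s9    s10   s0 
   s10    s1  s13 
   s11   s14   s2 
   s12   s14  s14 
   s13   s15   s5 
   s14   s15  s15 
   s15    s8   s8 
(> = start, * = accepting)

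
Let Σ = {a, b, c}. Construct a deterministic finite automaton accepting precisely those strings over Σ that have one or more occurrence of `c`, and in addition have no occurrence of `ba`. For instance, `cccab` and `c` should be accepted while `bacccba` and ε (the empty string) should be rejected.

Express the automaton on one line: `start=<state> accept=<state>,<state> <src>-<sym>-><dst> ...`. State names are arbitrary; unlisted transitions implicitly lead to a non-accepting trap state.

start=S0 accept=S2,S4 S0-a->S0 S0-b->S1 S0-c->S2 S1-a->S3 S1-b->S1 S1-c->S2 S2-a->S2 S2-b->S4 S2-c->S2 S3-a->S3 S3-b->S3 S3-c->S3 S4-a->S3 S4-b->S4 S4-c->S2

Handle the two conditions separately and then intersect. One (3 states) tracks the count of `c`s, saturating at 2; the other (3 states) tracks partial matches of the forbidden pattern `ba`. Each combined state is a pair, one component from each; accept when both components accept. Minimizing collapses redundant product states.
5 states suffice.
        a   b   c  
>  S0   S0  S1  S2 
   S1   S3  S1  S2 
 * S2   S2  S4  S2 
   S3   S3  S3  S3 
 * S4   S3  S4  S2 
(> = start, * = accepting)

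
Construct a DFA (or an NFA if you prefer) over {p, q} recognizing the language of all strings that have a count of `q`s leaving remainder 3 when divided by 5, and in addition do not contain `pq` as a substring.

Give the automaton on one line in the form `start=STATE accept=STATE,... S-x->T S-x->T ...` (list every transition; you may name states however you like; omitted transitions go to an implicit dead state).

Handle the two conditions separately and then intersect. One (5 states) tracks the count of `q`s modulo 5; the other (3 states) tracks partial matches of the forbidden pattern `pq`. Each combined state is a pair, one component from each; accept when both components accept. After merging equivalent states the machine shrinks.
With 7 states:
        p   q  
>  s0   s1  s2 
   s1   s1  s1 
   s2   s1  s3 
   s3   s1  s4 
 * s4   s5  s6 
 * s5   s5  s1 
   s6   s1  s0 
(> = start, * = accepting)

start=s0 accept=s4,s5 s0-p->s1 s0-q->s2 s1-p->s1 s1-q->s1 s2-p->s1 s2-q->s3 s3-p->s1 s3-q->s4 s4-p->s5 s4-q->s6 s5-p->s5 s5-q->s1 s6-p->s1 s6-q->s0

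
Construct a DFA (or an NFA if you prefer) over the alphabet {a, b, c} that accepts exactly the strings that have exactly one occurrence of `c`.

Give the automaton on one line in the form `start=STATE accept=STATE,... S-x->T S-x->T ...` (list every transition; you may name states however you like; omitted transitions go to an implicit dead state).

start=s0 accept=s1 s0-a->s0 s0-b->s0 s0-c->s1 s1-a->s1 s1-b->s1 s1-c->s2 s2-a->s2 s2-b->s2 s2-c->s2

Count `c`s, saturating at 2: state s0 means no `c` yet, s1 means one `c` seen, s2 means more than one. Each `c` increments (capped at s2); other symbols loop. Accept from {s1}.
3 states suffice.
        a   b   c  
>  s0   s0  s0  s1 
 * s1   s1  s1  s2 
   s2   s2  s2  s2 
(> = start, * = accepting)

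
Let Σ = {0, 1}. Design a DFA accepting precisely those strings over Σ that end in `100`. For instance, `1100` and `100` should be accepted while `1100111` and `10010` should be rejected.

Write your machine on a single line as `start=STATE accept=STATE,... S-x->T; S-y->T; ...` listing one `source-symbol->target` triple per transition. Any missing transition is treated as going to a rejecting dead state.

start=s0; accept=s3; s0-0->s0; s0-1->s1; s1-0->s2; s1-1->s1; s2-0->s3; s2-1->s1; s3-0->s0; s3-1->s1

Remember how much of `100` the current input suffix matches. State s0 means no match yet; s1 means the last symbol is `1`; s2 means the last 2 symbols are `10`; s3 means the last 3 symbols are `100`. Only s3 accepts. On a mismatch, fall back to the longest proper suffix that is still a prefix of `100`.
4 states suffice.
        0   1  
>  s0   s0  s1 
   s1   s2  s1 
   s2   s3  s1 
 * s3   s0  s1 
(> = start, * = accepting)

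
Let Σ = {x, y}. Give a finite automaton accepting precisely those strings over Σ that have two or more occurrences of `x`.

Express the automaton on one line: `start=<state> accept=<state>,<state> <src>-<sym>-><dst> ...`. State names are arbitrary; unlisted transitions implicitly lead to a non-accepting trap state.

start=q0 accept=q2,q3 q0-x->q1 q0-y->q0 q1-x->q2 q1-y->q1 q2-x->q3 q2-y->q2 q3-x->q3 q3-y->q3

Count `x`s, saturating at 3: states q0 through q2 mean 0 through 2 `x`s seen; q3 means more than 2. Each `x` increments (capped at q3); other symbols loop. Accept from {q2, q3}.
        x   y  
>  q0   q1  q0 
   q1   q2  q1 
 * q2   q3  q2 
 * q3   q3  q3 
(> = start, * = accepting)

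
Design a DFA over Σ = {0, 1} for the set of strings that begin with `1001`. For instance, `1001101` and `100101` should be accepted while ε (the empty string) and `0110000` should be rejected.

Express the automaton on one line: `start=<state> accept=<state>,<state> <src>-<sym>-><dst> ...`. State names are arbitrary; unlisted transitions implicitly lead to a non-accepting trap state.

Check the first 4 symbols one by one: q0 through q3 record how many have matched `1001` so far; any wrong symbol goes to the dead state q5. After all 4 match we enter the accepting sink q4.
6 states suffice.
        0   1  
>  q0   q5  q1 
   q1   q2  q5 
   q2   q3  q5 
   q3   q5  q4 
 * q4   q4  q4 
   q5   q5  q5 
(> = start, * = accepting)

start=q0 accept=q4 q0-0->q5 q0-1->q1 q1-0->q2 q1-1->q5 q2-0->q3 q2-1->q5 q3-0->q5 q3-1->q4 q4-0->q4 q4-1->q4 q5-0->q5 q5-1->q5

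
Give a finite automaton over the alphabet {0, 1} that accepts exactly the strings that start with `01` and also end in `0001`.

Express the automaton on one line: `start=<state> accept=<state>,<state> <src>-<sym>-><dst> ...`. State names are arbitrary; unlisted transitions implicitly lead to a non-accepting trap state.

Build one automaton per condition and run them in lockstep. The first has 4 states tracking whether the input so far still matches the prefix `01`; the second has 5 states tracking how much of the suffix `0001` has currently been matched. A product state is a pair (one from each), accepting exactly when both do.
12 states suffice.
          0    1  
>  q0     q1   q2 
   q1     q3   q4 
   q2     q5   q2 
   q3     q6   q2 
   q4     q7   q4 
   q5     q3   q2 
   q6     q6   q8 
   q7     q9   q4 
   q8     q5   q2 
   q9    q10   q4 
   q10   q10  q11 
 * q11    q7   q4 
(> = start, * = accepting)

start=q0 accept=q11 q0-0->q1 q0-1->q2 q1-0->q3 q1-1->q4 q2-0->q5 q2-1->q2 q3-0->q6 q3-1->q2 q4-0->q7 q4-1->q4 q5-0->q3 q5-1->q2 q6-0->q6 q6-1->q8 q7-0->q9 q7-1->q4 q8-0->q5 q8-1->q2 q9-0->q10 q9-1->q4 q10-0->q10 q10-1->q11 q11-0->q7 q11-1->q4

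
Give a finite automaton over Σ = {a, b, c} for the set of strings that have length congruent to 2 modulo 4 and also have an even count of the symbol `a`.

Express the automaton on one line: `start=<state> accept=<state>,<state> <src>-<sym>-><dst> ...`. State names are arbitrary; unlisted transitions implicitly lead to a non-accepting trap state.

Run two small machines in parallel and take their product. The first has 4 states tracking the input length modulo 4; the second has 2 states tracking the count of `a`s modulo 2. A product state is a pair (one from each), accepting exactly when both do.
8 states suffice.
        a   b   c  
>  s0   s1  s2  s2 
   s1   s3  s4  s4 
   s2   s4  s3  s3 
 * s3   s5  s6  s6 
   s4   s6  s5  s5 
   s5   s0  s7  s7 
   s6   s7  s0  s0 
   s7   s2  s1  s1 
(> = start, * = accepting)

start=s0 accept=s3 s0-a->s1 s0-b->s2 s0-c->s2 s1-a->s3 s1-b->s4 s1-c->s4 s2-a->s4 s2-b->s3 s2-c->s3 s3-a->s5 s3-b->s6 s3-c->s6 s4-a->s6 s4-b->s5 s4-c->s5 s5-a->s0 s5-b->s7 s5-c->s7 s6-a->s7 s6-b->s0 s6-c->s0 s7-a->s2 s7-b->s1 s7-c->s1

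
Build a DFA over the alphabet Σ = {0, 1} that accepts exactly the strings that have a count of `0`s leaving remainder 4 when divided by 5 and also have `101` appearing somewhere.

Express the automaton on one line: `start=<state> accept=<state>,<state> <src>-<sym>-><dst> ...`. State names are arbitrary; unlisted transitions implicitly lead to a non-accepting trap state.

Build one automaton per condition and run them in lockstep. The first has 5 states tracking the count of `0`s modulo 5; the second has 4 states tracking whether and how much of `101` has been seen. A product state is a pair (one from each), accepting exactly when both do.
20 states suffice.
          0    1  
>  S0     S1   S2 
   S1     S3   S4 
   S2     S5   S2 
   S3     S6   S7 
   S4     S8   S4 
   S5     S3   S9 
   S6    S10  S11 
   S7    S12   S7 
   S8     S6  S13 
   S9    S13   S9 
   S10    S0  S14 
   S11   S15  S11 
   S12   S10  S16 
   S13   S16  S13 
   S14   S17  S14 
   S15    S0  S18 
   S16   S18  S16 
   S17    S1  S19 
 * S18   S19  S18 
   S19    S9  S19 
(> = start, * = accepting)

start=S0 accept=S18 S0-0->S1 S0-1->S2 S1-0->S3 S1-1->S4 S2-0->S5 S2-1->S2 S3-0->S6 S3-1->S7 S4-0->S8 S4-1->S4 S5-0->S3 S5-1->S9 S6-0->S10 S6-1->S11 S7-0->S12 S7-1->S7 S8-0->S6 S8-1->S13 S9-0->S13 S9-1->S9 S10-0->S0 S10-1->S14 S11-0->S15 S11-1->S11 S12-0->S10 S12-1->S16 S13-0->S16 S13-1->S13 S14-0->S17 S14-1->S14 S15-0->S0 S15-1->S18 S16-0->S18 S16-1->S16 S17-0->S1 S17-1->S19 S18-0->S19 S18-1->S18 S19-0->S9 S19-1->S19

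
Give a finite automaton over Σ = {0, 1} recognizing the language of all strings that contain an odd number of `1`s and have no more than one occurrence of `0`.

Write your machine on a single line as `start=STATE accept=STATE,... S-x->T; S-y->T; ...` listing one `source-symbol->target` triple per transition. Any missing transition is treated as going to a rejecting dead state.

Handle the two conditions separately and then intersect. The first has 2 states tracking the count of `1`s modulo 2; the second has 3 states tracking the count of `0`s, saturating at 2. A product state is a pair (one from each), accepting exactly when both do. Equivalent product states are then merged.
A 5-state machine:
        0   1  
>  q0   q1  q2 
   q1   q3  q4 
 * q2   q4  q0 
   q3   q3  q3 
 * q4   q3  q1 
(> = start, * = accepting)

start=q0; accept=q2,q4; q0-0->q1; q0-1->q2; q1-0->q3; q1-1->q4; q2-0->q4; q2-1->q0; q3-0->q3; q3-1->q3; q4-0->q3; q4-1->q1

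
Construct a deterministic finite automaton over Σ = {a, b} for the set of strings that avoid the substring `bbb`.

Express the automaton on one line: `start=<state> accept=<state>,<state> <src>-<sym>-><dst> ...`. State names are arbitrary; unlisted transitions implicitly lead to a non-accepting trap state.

Track partial matches of the forbidden pattern `bbb`. State q3 is a dead state reached once `bbb` has occurred; every other state accepts. q0 means no part of `bbb` is currently matched.
        a   b  
>* q0   q0  q1 
 * q1   q0  q2 
 * q2   q0  q3 
   q3   q3  q3 
(> = start, * = accepting)

start=q0 accept=q0,q1,q2 q0-a->q0 q0-b->q1 q1-a->q0 q1-b->q2 q2-a->q0 q2-b->q3 q3-a->q3 q3-b->q3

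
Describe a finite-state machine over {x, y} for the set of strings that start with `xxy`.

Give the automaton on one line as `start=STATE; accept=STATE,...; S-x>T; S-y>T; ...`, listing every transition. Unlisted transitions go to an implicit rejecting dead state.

Check the first 3 symbols one by one: s0 through s2 record how many have matched `xxy` so far; any wrong symbol goes to the dead state s4. After all 3 match we enter the accepting sink s3.
A 5-state machine:
        x   y  
>  s0   s1  s4 
   s1   s2  s4 
   s2   s4  s3 
 * s3   s3  s3 
   s4   s4  s4 
(> = start, * = accepting)

start=s0; accept=s3; s0-x>s1; s0-y>s4; s1-x>s2; s1-y>s4; s2-x>s4; s2-y>s3; s3-x>s3; s3-y>s3; s4-x>s4; s4-y>s4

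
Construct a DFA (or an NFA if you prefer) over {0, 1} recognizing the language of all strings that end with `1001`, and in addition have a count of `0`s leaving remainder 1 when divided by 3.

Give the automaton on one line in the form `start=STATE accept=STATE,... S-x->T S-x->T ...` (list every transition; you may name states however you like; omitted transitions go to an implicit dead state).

start=S0 accept=S6 S0-0->S1 S0-1->S0 S1-0->S2 S1-1->S1 S2-0->S0 S2-1->S3 S3-0->S4 S3-1->S3 S4-0->S5 S4-1->S0 S5-0->S2 S5-1->S6 S6-0->S2 S6-1->S1

Build one automaton per condition and run them in lockstep. The first has 5 states tracking how much of the suffix `1001` has currently been matched; the second has 3 states tracking the count of `0`s modulo 3. A product state is a pair (one from each), accepting exactly when both do. Equivalent product states are then merged.
7 states suffice.
        0   1  
>  S0   S1  S0 
   S1   S2  S1 
   S2   S0  S3 
   S3   S4  S3 
   S4   S5  S0 
   S5   S2  S6 
 * S6   S2  S1 
(> = start, * = accepting)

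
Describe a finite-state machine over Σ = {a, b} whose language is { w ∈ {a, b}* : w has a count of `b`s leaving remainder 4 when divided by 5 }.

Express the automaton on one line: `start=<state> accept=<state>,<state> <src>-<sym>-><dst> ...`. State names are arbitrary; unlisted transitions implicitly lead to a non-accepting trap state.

The only thing that matters is how many `b`s have appeared, reduced mod 5. Use one state per residue: q0 for 0, …, q4 for 4. Reading `b` moves to the next residue; anything else stays put. q4 is accepting.
        a   b  
>  q0   q0  q1 
   q1   q1  q2 
   q2   q2  q3 
   q3   q3  q4 
 * q4   q4  q0 
(> = start, * = accepting)

start=q0 accept=q4 q0-a->q0 q0-b->q1 q1-a->q1 q1-b->q2 q2-a->q2 q2-b->q3 q3-a->q3 q3-b->q4 q4-a->q4 q4-b->q0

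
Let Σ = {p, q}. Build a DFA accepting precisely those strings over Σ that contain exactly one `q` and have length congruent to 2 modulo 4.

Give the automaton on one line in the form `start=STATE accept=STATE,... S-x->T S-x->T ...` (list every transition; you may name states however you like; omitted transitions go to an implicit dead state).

start=S0 accept=S4 S0-p->S1 S0-q->S2 S1-p->S3 S1-q->S4 S2-p->S4 S2-q->S5 S3-p->S6 S3-q->S7 S4-p->S7 S4-q->S5 S5-p->S5 S5-q->S5 S6-p->S0 S6-q->S8 S7-p->S8 S7-q->S5 S8-p->S2 S8-q->S5

Run two small machines in parallel and take their product. The first has 3 states tracking the count of `q`s, saturating at 2; the second has 4 states tracking the input length modulo 4. A product state is a pair (one from each), accepting exactly when both do. Minimizing collapses redundant product states.
        p   q  
>  S0   S1  S2 
   S1   S3  S4 
   S2   S4  S5 
   S3   S6  S7 
 * S4   S7  S5 
   S5   S5  S5 
   S6   S0  S8 
   S7   S8  S5 
   S8   S2  S5 
(> = start, * = accepting)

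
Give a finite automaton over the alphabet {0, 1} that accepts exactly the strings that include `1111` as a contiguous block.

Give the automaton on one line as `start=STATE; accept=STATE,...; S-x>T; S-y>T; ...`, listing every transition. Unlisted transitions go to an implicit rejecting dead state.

start=s0; accept=s4; s0-0>s0; s0-1>s1; s1-0>s0; s1-1>s2; s2-0>s0; s2-1>s3; s3-0>s0; s3-1>s4; s4-0>s4; s4-1>s4

States s0..s3 record the length of the longest prefix of `1111` that matches the current input suffix. Reaching s4 means `1111` has been seen, and we stay there forever. Accept from s4.
        0   1  
>  s0   s0  s1 
   s1   s0  s2 
   s2   s0  s3 
   s3   s0  s4 
 * s4   s4  s4 
(> = start, * = accepting)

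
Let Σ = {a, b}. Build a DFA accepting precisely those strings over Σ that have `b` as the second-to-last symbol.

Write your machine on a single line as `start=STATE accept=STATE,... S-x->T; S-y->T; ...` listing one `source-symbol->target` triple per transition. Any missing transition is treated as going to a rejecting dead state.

A DFA must remember the last 2 symbols (since which symbol is second-to-last isn't known until the input ends). Use one state per possible window of the last ≤2 symbols; accept from those whose window starts with `b`.
        a   b  
>  s0   s1  s2 
   s1   s3  s4 
   s2   s5  s6 
   s3   s3  s4 
   s4   s5  s6 
 * s5   s3  s4 
 * s6   s5  s6 
(> = start, * = accepting)

start=s0; accept=s5,s6; s0-a->s1; s0-b->s2; s1-a->s3; s1-b->s4; s2-a->s5; s2-b->s6; s3-a->s3; s3-b->s4; s4-a->s5; s4-b->s6; s5-a->s3; s5-b->s4; s6-a->s5; s6-b->s6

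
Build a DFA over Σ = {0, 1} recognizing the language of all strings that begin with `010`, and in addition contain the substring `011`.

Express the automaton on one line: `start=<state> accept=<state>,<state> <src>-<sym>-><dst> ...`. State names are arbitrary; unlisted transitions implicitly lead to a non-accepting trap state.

Run two small machines in parallel and take their product. The first has 5 states tracking whether the input so far still matches the prefix `010`; the second has 4 states tracking whether and how much of `011` has been seen. A product state is a pair (one from each), accepting exactly when both do. Equivalent product states are then merged.
A 7-state machine:
        0   1  
>  S0   S1  S2 
   S1   S2  S3 
   S2   S2  S2 
   S3   S4  S2 
   S4   S4  S5 
   S5   S4  S6 
 * S6   S6  S6 
(> = start, * = accepting)

start=S0 accept=S6 S0-0->S1 S0-1->S2 S1-0->S2 S1-1->S3 S2-0->S2 S2-1->S2 S3-0->S4 S3-1->S2 S4-0->S4 S4-1->S5 S5-0->S4 S5-1->S6 S6-0->S6 S6-1->S6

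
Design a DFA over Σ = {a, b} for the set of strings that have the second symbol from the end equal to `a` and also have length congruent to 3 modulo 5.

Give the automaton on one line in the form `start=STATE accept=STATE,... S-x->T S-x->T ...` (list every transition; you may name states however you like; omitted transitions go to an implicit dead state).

Handle the two conditions separately and then intersect. One (7 states) tracks the last 2 symbols read; the other (5 states) tracks the input length modulo 5. Each combined state is a pair, one component from each; accept when both components accept. Equivalent product states are then merged.
        a   b  
>  q0   q1  q1 
   q1   q2  q3 
   q2   q4  q4 
   q3   q5  q5 
 * q4   q6  q6 
   q5   q6  q6 
   q6   q0  q0 
(> = start, * = accepting)

start=q0 accept=q4 q0-a->q1 q0-b->q1 q1-a->q2 q1-b->q3 q2-a->q4 q2-b->q4 q3-a->q5 q3-b->q5 q4-a->q6 q4-b->q6 q5-a->q6 q5-b->q6 q6-a->q0 q6-b->q0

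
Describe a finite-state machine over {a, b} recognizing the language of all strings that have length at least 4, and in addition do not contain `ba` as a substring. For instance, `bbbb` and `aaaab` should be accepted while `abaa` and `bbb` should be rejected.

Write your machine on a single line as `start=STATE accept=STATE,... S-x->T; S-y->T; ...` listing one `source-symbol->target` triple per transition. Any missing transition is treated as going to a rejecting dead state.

start=q0; accept=q8,q9; q0-a->q1; q0-b->q2; q1-a->q3; q1-b->q4; q2-a->q5; q2-b->q4; q3-a->q6; q3-b->q7; q4-a->q5; q4-b->q7; q5-a->q5; q5-b->q5; q6-a->q8; q6-b->q9; q7-a->q5; q7-b->q9; q8-a->q8; q8-b->q9; q9-a->q5; q9-b->q9

Build one automaton per condition and run them in lockstep. One (6 states) tracks the input length, saturating at 5; the other (3 states) tracks partial matches of the forbidden pattern `ba`. Each combined state is a pair, one component from each; accept when both components accept. Minimizing collapses redundant product states.
10 states suffice.
        a   b  
>  q0   q1  q2 
   q1   q3  q4 
   q2   q5  q4 
   q3   q6  q7 
   q4   q5  q7 
   q5   q5  q5 
   q6   q8  q9 
   q7   q5  q9 
 * q8   q8  q9 
 * q9   q5  q9 
(> = start, * = accepting)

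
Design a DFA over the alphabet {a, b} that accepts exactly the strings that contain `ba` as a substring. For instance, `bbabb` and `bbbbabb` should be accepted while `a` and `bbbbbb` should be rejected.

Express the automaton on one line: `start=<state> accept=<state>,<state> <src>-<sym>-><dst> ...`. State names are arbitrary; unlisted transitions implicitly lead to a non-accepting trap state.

Track how much of `ba` has been matched so far: state S0 is no progress, S2 is the absorbing accept state reached once `ba` has occurred. Intermediate states record partial matches; on a mismatch, fall back to the longest reusable overlap.
        a   b  
>  S0   S0  S1 
   S1   S2  S1 
 * S2   S2  S2 
(> = start, * = accepting)

start=S0 accept=S2 S0-a->S0 S0-b->S1 S1-a->S2 S1-b->S1 S2-a->S2 S2-b->S2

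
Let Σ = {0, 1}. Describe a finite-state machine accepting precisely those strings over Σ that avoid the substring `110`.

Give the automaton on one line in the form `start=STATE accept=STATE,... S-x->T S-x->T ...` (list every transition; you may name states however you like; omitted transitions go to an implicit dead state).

This is the complement of 'contains `110`'. Use the same substring-matching states — s0 through s3 holding how much of `110` has just been matched — but flip the accepting set: everything except the trap s3 accepts.
4 states suffice.
        0   1  
>* s0   s0  s1 
 * s1   s0  s2 
 * s2   s3  s2 
   s3   s3  s3 
(> = start, * = accepting)

start=s0 accept=s0,s1,s2 s0-0->s0 s0-1->s1 s1-0->s0 s1-1->s2 s2-0->s3 s2-1->s2 s3-0->s3 s3-1->s3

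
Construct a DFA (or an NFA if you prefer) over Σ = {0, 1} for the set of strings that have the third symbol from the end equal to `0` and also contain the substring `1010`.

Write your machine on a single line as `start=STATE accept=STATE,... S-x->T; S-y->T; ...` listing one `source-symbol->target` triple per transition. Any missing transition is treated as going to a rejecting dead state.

Handle the two conditions separately and then intersect. One (15 states) tracks the last 3 symbols read; the other (5 states) tracks whether and how much of `1010` has been seen. Each combined state is a pair, one component from each; accept when both components accept.
          0    1  
>  q0     q1   q2 
   q1     q3   q4 
   q2     q5   q6 
   q3     q7   q8 
   q4     q9  q10 
   q5    q11  q12 
   q6    q13  q14 
   q7     q7   q8 
   q8     q9  q10 
   q9    q11  q12 
   q10   q13  q14 
   q11    q7   q8 
   q12   q15  q10 
   q13   q11  q12 
   q14   q13  q14 
 * q15   q16  q17 
   q16   q18  q19 
   q17   q15  q20 
 * q18   q18  q19 
 * q19   q15  q20 
 * q20   q21  q22 
   q21   q16  q17 
   q22   q21  q22 
(> = start, * = accepting)

start=q0; accept=q15,q18,q19,q20; q0-0->q1; q0-1->q2; q1-0->q3; q1-1->q4; q2-0->q5; q2-1->q6; q3-0->q7; q3-1->q8; q4-0->q9; q4-1->q10; q5-0->q11; q5-1->q12; q6-0->q13; q6-1->q14; q7-0->q7; q7-1->q8; q8-0->q9; q8-1->q10; q9-0->q11; q9-1->q12; q10-0->q13; q10-1->q14; q11-0->q7; q11-1->q8; q12-0->q15; q12-1->q10; q13-0->q11; q13-1->q12; q14-0->q13; q14-1->q14; q15-0->q16; q15-1->q17; q16-0->q18; q16-1->q19; q17-0->q15; q17-1->q20; q18-0->q18; q18-1->q19; q19-0->q15; q19-1->q20; q20-0->q21; q20-1->q22; q21-0->q16; q21-1->q17; q22-0->q21; q22-1->q22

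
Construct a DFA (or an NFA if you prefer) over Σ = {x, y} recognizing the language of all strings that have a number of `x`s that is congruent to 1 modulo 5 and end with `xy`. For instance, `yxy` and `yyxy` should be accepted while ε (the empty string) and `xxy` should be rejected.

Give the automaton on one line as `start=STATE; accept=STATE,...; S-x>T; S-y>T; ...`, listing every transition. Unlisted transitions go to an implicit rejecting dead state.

Build one automaton per condition and run them in lockstep. The first has 5 states tracking the count of `x`s modulo 5; the second has 3 states tracking how much of the suffix `xy` has currently been matched. A product state is a pair (one from each), accepting exactly when both do. Equivalent product states are then merged.
        x   y  
>  s0   s1  s0 
   s1   s2  s3 
   s2   s4  s2 
 * s3   s2  s5 
   s4   s6  s4 
   s5   s2  s5 
   s6   s0  s6 
(> = start, * = accepting)

start=s0; accept=s3; s0-x>s1; s0-y>s0; s1-x>s2; s1-y>s3; s2-x>s4; s2-y>s2; s3-x>s2; s3-y>s5; s4-x>s6; s4-y>s4; s5-x>s2; s5-y>s5; s6-x>s0; s6-y>s6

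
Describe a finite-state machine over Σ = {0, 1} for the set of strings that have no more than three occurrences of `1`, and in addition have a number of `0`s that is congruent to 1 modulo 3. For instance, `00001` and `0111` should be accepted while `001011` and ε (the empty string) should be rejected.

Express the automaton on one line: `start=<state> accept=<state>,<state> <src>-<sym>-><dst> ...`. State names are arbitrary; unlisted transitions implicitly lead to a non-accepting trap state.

start=q0 accept=q1,q4,q7,q10 q0-0->q1 q0-1->q2 q1-0->q3 q1-1->q4 q2-0->q4 q2-1->q5 q3-0->q0 q3-1->q6 q4-0->q6 q4-1->q7 q5-0->q7 q5-1->q8 q6-0->q2 q6-1->q9 q7-0->q9 q7-1->q10 q8-0->q10 q8-1->q11 q9-0->q5 q9-1->q12 q10-0->q12 q10-1->q13 q11-0->q13 q11-1->q11 q12-0->q8 q12-1->q14 q13-0->q14 q13-1->q13 q14-0->q11 q14-1->q14

Build one automaton per condition and run them in lockstep. The first has 5 states tracking the count of `1`s, saturating at 4; the second has 3 states tracking the count of `0`s modulo 3. A product state is a pair (one from each), accepting exactly when both do.
With 15 states:
          0    1  
>  q0     q1   q2 
 * q1     q3   q4 
   q2     q4   q5 
   q3     q0   q6 
 * q4     q6   q7 
   q5     q7   q8 
   q6     q2   q9 
 * q7     q9  q10 
   q8    q10  q11 
   q9     q5  q12 
 * q10   q12  q13 
   q11   q13  q11 
   q12    q8  q14 
   q13   q14  q13 
   q14   q11  q14 
(> = start, * = accepting)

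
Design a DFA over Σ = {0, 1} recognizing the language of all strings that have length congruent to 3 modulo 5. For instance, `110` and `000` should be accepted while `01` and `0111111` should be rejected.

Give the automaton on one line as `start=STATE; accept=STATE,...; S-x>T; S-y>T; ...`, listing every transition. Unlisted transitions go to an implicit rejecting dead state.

start=A; accept=D; A-0>B; A-1>B; B-0>C; B-1>C; C-0>D; C-1>D; D-0>E; D-1>E; E-0>A; E-1>A

Only the length mod 5 matters, so use a 5-cycle: from any state, every input symbol moves to the next state, wrapping E back to A. Mark D accepting.
A 5-state machine:
       0  1 
>  A   B  B 
   B   C  C 
   C   D  D 
 * D   E  E 
   E   A  A 
(> = start, * = accepting)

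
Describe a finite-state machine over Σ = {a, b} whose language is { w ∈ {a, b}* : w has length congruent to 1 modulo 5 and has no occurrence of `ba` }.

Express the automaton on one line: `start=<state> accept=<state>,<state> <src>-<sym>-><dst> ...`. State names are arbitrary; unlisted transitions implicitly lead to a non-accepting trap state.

start=q0 accept=q1,q2 q0-a->q1 q0-b->q2 q1-a->q3 q1-b->q4 q2-a->q5 q2-b->q4 q3-a->q6 q3-b->q7 q4-a->q8 q4-b->q7 q5-a->q8 q5-b->q8 q6-a->q9 q6-b->q10 q7-a->q11 q7-b->q10 q8-a->q11 q8-b->q11 q9-a->q0 q9-b->q12 q10-a->q13 q10-b->q12 q11-a->q13 q11-b->q13 q12-a->q14 q12-b->q2 q13-a->q14 q13-b->q14 q14-a->q5 q14-b->q5

Handle the two conditions separately and then intersect. One (5 states) tracks the input length modulo 5; the other (3 states) tracks partial matches of the forbidden pattern `ba`. Each combined state is a pair, one component from each; accept when both components accept.
15 states suffice.
          a    b  
>  q0     q1   q2 
 * q1     q3   q4 
 * q2     q5   q4 
   q3     q6   q7 
   q4     q8   q7 
   q5     q8   q8 
   q6     q9  q10 
   q7    q11  q10 
   q8    q11  q11 
   q9     q0  q12 
   q10   q13  q12 
   q11   q13  q13 
   q12   q14   q2 
   q13   q14  q14 
   q14    q5   q5 
(> = start, * = accepting)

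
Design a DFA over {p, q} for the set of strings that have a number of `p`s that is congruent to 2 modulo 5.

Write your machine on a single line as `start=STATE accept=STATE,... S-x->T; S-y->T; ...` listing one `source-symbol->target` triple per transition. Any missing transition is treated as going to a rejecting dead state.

start=A; accept=C; A-p->B; A-q->A; B-p->C; B-q->B; C-p->D; C-q->C; D-p->E; D-q->D; E-p->A; E-q->E

Keep the running count of `p`s modulo 5: each `p` advances along the cycle A → B → C → D → E → A while other symbols loop. Accept at C.
5 states suffice.
       p  q 
>  A   B  A 
   B   C  B 
 * C   D  C 
   D   E  D 
   E   A  E 
(> = start, * = accepting)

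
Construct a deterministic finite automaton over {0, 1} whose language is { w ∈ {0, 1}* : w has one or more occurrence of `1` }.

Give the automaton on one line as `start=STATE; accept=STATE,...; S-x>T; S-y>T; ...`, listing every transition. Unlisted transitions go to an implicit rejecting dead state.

Only the number of `1`s matters, and only up to 2. Make a chain q0 → q1 → q2 advanced by each `1` (with q2 absorbing); every other symbol self-loops. The accepting set is {q1, q2}.
3 states suffice.
        0   1  
>  q0   q0  q1 
 * q1   q1  q2 
 * q2   q2  q2 
(> = start, * = accepting)

start=q0; accept=q1,q2; q0-0>q0; q0-1>q1; q1-0>q1; q1-1>q2; q2-0>q2; q2-1>q2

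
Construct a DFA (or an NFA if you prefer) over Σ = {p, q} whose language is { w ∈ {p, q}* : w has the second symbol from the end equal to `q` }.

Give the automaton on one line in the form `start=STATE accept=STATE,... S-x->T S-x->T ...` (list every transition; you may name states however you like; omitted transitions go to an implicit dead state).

A DFA must remember the last 2 symbols (since which symbol is second-to-last isn't known until the input ends). Use one state per possible window of the last ≤2 symbols; accept from those whose window starts with `q`.
7 states suffice.
        p   q  
>  S0   S1  S2 
   S1   S3  S4 
   S2   S5  S6 
   S3   S3  S4 
   S4   S5  S6 
 * S5   S3  S4 
 * S6   S5  S6 
(> = start, * = accepting)

start=S0 accept=S5,S6 S0-p->S1 S0-q->S2 S1-p->S3 S1-q->S4 S2-p->S5 S2-q->S6 S3-p->S3 S3-q->S4 S4-p->S5 S4-q->S6 S5-p->S3 S5-q->S4 S6-p->S5 S6-q->S6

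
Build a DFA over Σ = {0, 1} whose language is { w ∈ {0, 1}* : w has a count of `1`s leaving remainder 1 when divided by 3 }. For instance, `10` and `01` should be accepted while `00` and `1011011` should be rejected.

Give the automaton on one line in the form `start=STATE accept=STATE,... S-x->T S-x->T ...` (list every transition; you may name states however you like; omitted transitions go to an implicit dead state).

The only thing that matters is how many `1`s have appeared, reduced mod 3. Use one state per residue: s0 for 0, …, s2 for 2. Reading `1` moves to the next residue; anything else stays put. s1 is accepting.
A 3-state machine:
        0   1  
>  s0   s0  s1 
 * s1   s1  s2 
   s2   s2  s0 
(> = start, * = accepting)

start=s0 accept=s1 s0-0->s0 s0-1->s1 s1-0->s1 s1-1->s2 s2-0->s2 s2-1->s0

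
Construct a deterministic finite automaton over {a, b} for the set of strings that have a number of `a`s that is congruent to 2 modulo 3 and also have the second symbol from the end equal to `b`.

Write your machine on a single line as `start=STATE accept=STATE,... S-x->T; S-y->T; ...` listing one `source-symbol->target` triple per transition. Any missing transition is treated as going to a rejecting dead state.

start=q0; accept=q9,q14; q0-a->q1; q0-b->q2; q1-a->q3; q1-b->q4; q2-a->q5; q2-b->q6; q3-a->q7; q3-b->q8; q4-a->q9; q4-b->q10; q5-a->q3; q5-b->q4; q6-a->q5; q6-b->q6; q7-a->q11; q7-b->q12; q8-a->q13; q8-b->q14; q9-a->q7; q9-b->q8; q10-a->q9; q10-b->q10; q11-a->q3; q11-b->q4; q12-a->q5; q12-b->q6; q13-a->q11; q13-b->q12; q14-a->q13; q14-b->q14

Run two small machines in parallel and take their product. The first has 3 states tracking the count of `a`s modulo 3; the second has 7 states tracking the last 2 symbols read. A product state is a pair (one from each), accepting exactly when both do.
With 15 states:
          a    b  
>  q0     q1   q2 
   q1     q3   q4 
   q2     q5   q6 
   q3     q7   q8 
   q4     q9  q10 
   q5     q3   q4 
   q6     q5   q6 
   q7    q11  q12 
   q8    q13  q14 
 * q9     q7   q8 
   q10    q9  q10 
   q11    q3   q4 
   q12    q5   q6 
   q13   q11  q12 
 * q14   q13  q14 
(> = start, * = accepting)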